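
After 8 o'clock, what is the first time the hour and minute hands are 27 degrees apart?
At t minutes past 8:00, the hour hand is at 30 x 8 + 0.5t degrees and the minute hand is at 6t degrees.
The smaller angle between them is 27 degrees when |30H - 5.5t| = 27 or |30H - 5.5t| = 333.
With H = 8, solve 30 x 8 - 5.5t = +/- target for each target:
  t = (30 x 8 - 27) / 5.5 = 38.73
  t = (30 x 8 + 27) / 5.5 = 48.55
  t = (30 x 8 - 333) / 5.5 = -16.91 (outside (0, 60))
  t = (30 x 8 + 333) / 5.5 = 104.18 (outside (0, 60))
Valid solutions in (0, 60): {38.73, 48.55} minutes.
The first occurrence is t = 38.73 minutes.
The hands form a 27-degree angle at 38.73 minutes past 8:00.

Final answer: 38.73 minutes past 8:00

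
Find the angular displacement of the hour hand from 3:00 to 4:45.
The hour hand moves 0.5 degrees per minute.
Time elapsed: 4:45 - 3:00 = 105 minutes
Angular displacement: 105 x 0.5 = 52.5 degrees

Final answer: 52.5 degrees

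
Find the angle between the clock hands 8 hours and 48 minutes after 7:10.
First find the time 8 hours and 48 minutes after 7:10.
Total minutes: 7 x 60 + 10 + 8 x 60 + 48 = 958.
958 mod 720 = 238 minutes = 3:58.
Now compute the angle at 3:58:
Hour hand: 3 x 30 + 58 x 0.5 = 119 degrees
Minute hand: 58 x 6 = 348 degrees
Difference: |119 - 348| = 229 degrees
Smaller angle: 360 - 229 = 131 degrees

Final answer: 131 degrees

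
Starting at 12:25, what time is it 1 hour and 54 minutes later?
Starting time: 12:25
Adding 54 minutes to 25 minutes: 25 + 54 = 79 minutes = 1 hour and 19 minutes
Adding 1 hour: 12 + 1 + 1 (carry) = 14 - 12 = 2
Final time: 2:19

Final answer: 2:19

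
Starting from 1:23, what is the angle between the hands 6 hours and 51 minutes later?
First find the time 6 hours and 51 minutes after 1:23.
Total minutes: 1 x 60 + 23 + 6 x 60 + 51 = 494.
494 mod 720 = 494 minutes = 8:14.
Now compute the angle at 8:14:
Hour hand: 8 x 30 + 14 x 0.5 = 247 degrees
Minute hand: 14 x 6 = 84 degrees
Difference: |247 - 84| = 163 degrees
The angle is 163 degrees

Final answer: 163 degrees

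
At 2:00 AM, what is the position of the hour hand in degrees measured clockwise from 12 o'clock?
The hour hand moves 30 degrees per hour and 0.5 degrees per minute.
At 2:00: (2) x 30 + 0 x 0.5 = 60 + 0 = 60 degrees

Final answer: 60 degrees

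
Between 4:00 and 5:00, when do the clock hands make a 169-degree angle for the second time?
At t minutes past 4:00, the hour hand is at 30 x 4 + 0.5t degrees and the minute hand is at 6t degrees.
The smaller angle between them is 169 degrees when |30H - 5.5t| = 169 or |30H - 5.5t| = 191.
With H = 4, solve 30 x 4 - 5.5t = +/- target for each target:
  t = (30 x 4 - 169) / 5.5 = -8.91 (outside (0, 60))
  t = (30 x 4 + 169) / 5.5 = 52.55
  t = (30 x 4 - 191) / 5.5 = -12.91 (outside (0, 60))
  t = (30 x 4 + 191) / 5.5 = 56.55
Valid solutions in (0, 60): {52.55, 56.55} minutes.
The second occurrence is t = 56.55 minutes.
The hands form a 169-degree angle at 56.55 minutes past 4:00.

Final answer: 56.55 minutes past 4:00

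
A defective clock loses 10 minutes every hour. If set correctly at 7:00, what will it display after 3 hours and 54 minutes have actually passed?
For every 60 true minutes, the faulty clock advances 60 - 10 = 50 minutes.
True elapsed: 3 hours and 54 minutes = 234 minutes.
Faulty clock advances: 234 x 50/60 = 195 minutes (drift: 39 minutes behind).
Shown time: 7:00 + 195 minutes = 10:15.

Final answer: 10:15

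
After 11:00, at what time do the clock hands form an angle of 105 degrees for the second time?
At t minutes past 11:00, the hour hand is at 30 x 11 + 0.5t degrees and the minute hand is at 6t degrees.
The smaller angle between them is 105 degrees when |30H - 5.5t| = 105 or |30H - 5.5t| = 255.
With H = 11, solve 30 x 11 - 5.5t = +/- target for each target:
  t = (30 x 11 - 105) / 5.5 = 40.91
  t = (30 x 11 + 105) / 5.5 = 79.09 (outside (0, 60))
  t = (30 x 11 - 255) / 5.5 = 13.64
  t = (30 x 11 + 255) / 5.5 = 106.36 (outside (0, 60))
Valid solutions in (0, 60): {13.64, 40.91} minutes.
The second occurrence is t = 40.91 minutes.
The hands form a 105-degree angle at 40.91 minutes past 11:00.

Final answer: 40.91 minutes past 11:00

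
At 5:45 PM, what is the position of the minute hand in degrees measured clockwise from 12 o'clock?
The minute hand moves 6 degrees per minute.
At 5:45: 45 x 6 = 270 degrees

Final answer: 270 degrees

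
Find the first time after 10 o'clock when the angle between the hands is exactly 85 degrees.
At t minutes past 10:00, the hour hand is at 30 x 10 + 0.5t degrees and the minute hand is at 6t degrees.
The smaller angle between them is 85 degrees when |30H - 5.5t| = 85 or |30H - 5.5t| = 275.
With H = 10, solve 30 x 10 - 5.5t = +/- target for each target:
  t = (30 x 10 - 85) / 5.5 = 39.09
  t = (30 x 10 + 85) / 5.5 = 70 (outside (0, 60))
  t = (30 x 10 - 275) / 5.5 = 4.55
  t = (30 x 10 + 275) / 5.5 = 104.55 (outside (0, 60))
Valid solutions in (0, 60): {4.55, 39.09} minutes.
The first occurrence is t = 4.55 minutes.
The hands form a 85-degree angle at 4.55 minutes past 10:00.

Final answer: 4.55 minutes past 10:00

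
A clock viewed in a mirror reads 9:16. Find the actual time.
Reflection across the vertical (12-6) axis maps a hand at angle A degrees to (360 - A) degrees, which sends a reading of T minutes past 12:00 to (720 - T) minutes past 12:00.
Mirror reads 9:16 = 556 minutes past 12:00.
Actual time: (720 - 556) mod 720 = 164 minutes = 2:44.

Final answer: 2:44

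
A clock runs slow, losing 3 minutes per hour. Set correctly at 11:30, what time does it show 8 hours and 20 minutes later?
For every 60 true minutes, the faulty clock advances 60 - 3 = 57 minutes.
True elapsed: 8 hours and 20 minutes = 500 minutes.
Faulty clock advances: 500 x 57/60 = 475 minutes (drift: 25 minutes behind).
Shown time: 11:30 + 475 minutes = 7:25.

Final answer: 7:25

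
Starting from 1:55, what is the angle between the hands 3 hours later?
First find the time 3 hours after 1:55.
Total minutes: 1 x 60 + 55 + 3 x 60 + 0 = 295.
295 mod 720 = 295 minutes = 4:55.
Now compute the angle at 4:55:
Hour hand: 4 x 30 + 55 x 0.5 = 147.5 degrees
Minute hand: 55 x 6 = 330 degrees
Difference: |147.5 - 330| = 182.5 degrees
Smaller angle: 360 - 182.5 = 177.5 degrees

Final answer: 177.5 degrees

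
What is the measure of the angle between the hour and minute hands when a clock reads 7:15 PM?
Hour hand position: 7 x 30 + 15 x 0.5 = 217.5 degrees
Minute hand position: 15 x 6 = 90 degrees
Difference: |217.5 - 90| = 127.5 degrees
The angle between the hands is 127.5 degrees

Final answer: 127.5 degrees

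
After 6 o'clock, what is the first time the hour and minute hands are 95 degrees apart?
At t minutes past 6:00, the hour hand is at 30 x 6 + 0.5t degrees and the minute hand is at 6t degrees.
The smaller angle between them is 95 degrees when |30H - 5.5t| = 95 or |30H - 5.5t| = 265.
With H = 6, solve 30 x 6 - 5.5t = +/- target for each target:
  t = (30 x 6 - 95) / 5.5 = 15.45
  t = (30 x 6 + 95) / 5.5 = 50
  t = (30 x 6 - 265) / 5.5 = -15.45 (outside (0, 60))
  t = (30 x 6 + 265) / 5.5 = 80.91 (outside (0, 60))
Valid solutions in (0, 60): {15.45, 50} minutes.
The first occurrence is t = 15.45 minutes.
The hands form a 95-degree angle at 15.45 minutes past 6:00.

Final answer: 15.45 minutes past 6:00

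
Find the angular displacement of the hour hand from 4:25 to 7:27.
The hour hand moves 0.5 degrees per minute.
Time elapsed: 7:27 - 4:25 = 182 minutes
Angular displacement: 182 x 0.5 = 91 degrees

Final answer: 91 degrees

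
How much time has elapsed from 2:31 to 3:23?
From 2:31 to 3:23:
(3 x 60 + 23) - (2 x 60 + 31) = 203 - 151 = 52 minutes
= 52 minutes

Final answer: 52 minutes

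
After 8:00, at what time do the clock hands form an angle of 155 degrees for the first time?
At t minutes past 8:00, the hour hand is at 30 x 8 + 0.5t degrees and the minute hand is at 6t degrees.
The smaller angle between them is 155 degrees when |30H - 5.5t| = 155 or |30H - 5.5t| = 205.
With H = 8, solve 30 x 8 - 5.5t = +/- target for each target:
  t = (30 x 8 - 155) / 5.5 = 15.45
  t = (30 x 8 + 155) / 5.5 = 71.82 (outside (0, 60))
  t = (30 x 8 - 205) / 5.5 = 6.36
  t = (30 x 8 + 205) / 5.5 = 80.91 (outside (0, 60))
Valid solutions in (0, 60): {6.36, 15.45} minutes.
The first occurrence is t = 6.36 minutes.
The hands form a 155-degree angle at 6.36 minutes past 8:00.

Final answer: 6.36 minutes past 8:00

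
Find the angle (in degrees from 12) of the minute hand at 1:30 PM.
The minute hand moves 6 degrees per minute.
At 1:30: 30 x 6 = 180 degrees

Final answer: 180 degrees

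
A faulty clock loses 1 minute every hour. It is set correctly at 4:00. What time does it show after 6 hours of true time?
For every 60 true minutes, the faulty clock advances 60 - 1 = 59 minutes.
True elapsed: 6 hours = 360 minutes.
Faulty clock advances: 360 x 59/60 = 354 minutes (drift: 6 minutes behind).
Shown time: 4:00 + 354 minutes = 9:54.

Final answer: 9:54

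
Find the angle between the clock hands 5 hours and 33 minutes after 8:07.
First find the time 5 hours and 33 minutes after 8:07.
Total minutes: 8 x 60 + 7 + 5 x 60 + 33 = 820.
820 mod 720 = 100 minutes = 1:40.
Now compute the angle at 1:40:
Hour hand: 1 x 30 + 40 x 0.5 = 50 degrees
Minute hand: 40 x 6 = 240 degrees
Difference: |50 - 240| = 190 degrees
Smaller angle: 360 - 190 = 170 degrees

Final answer: 170 degrees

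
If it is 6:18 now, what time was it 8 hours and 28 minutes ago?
Starting time: 6:18 = 378 total minutes past 12:00
Subtracting: 8 hours and 28 minutes = 508 minutes
378 - 508 = -130 (negative, add 12 hours = 720) = 590 minutes
= 9 hours and 50 minutes past 12:00 = 9:50

Final answer: 9:50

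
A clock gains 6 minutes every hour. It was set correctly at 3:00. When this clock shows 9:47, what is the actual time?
For every 60 true minutes, the faulty clock advances 66 minutes, so 1 faulty-clock minute corresponds to 60/66 true minutes.
From 3:00 to 9:47 on the faulty dial is 407 minutes.
True elapsed: 407 x 60/66 = 370 minutes = 6 hours and 10 minutes.
True time: 3:00 + 6 hours and 10 minutes = 9:10.

Final answer: 9:10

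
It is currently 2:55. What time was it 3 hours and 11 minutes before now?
Starting time: 2:55 = 175 total minutes past 12:00
Subtracting: 3 hours and 11 minutes = 191 minutes
175 - 191 = -16 (negative, add 12 hours = 720) = 704 minutes
= 11 hours and 44 minutes past 12:00 = 11:44

Final answer: 11:44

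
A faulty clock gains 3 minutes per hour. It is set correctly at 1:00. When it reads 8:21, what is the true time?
For every 60 true minutes, the faulty clock advances 63 minutes, so 1 faulty-clock minute corresponds to 60/63 true minutes.
From 1:00 to 8:21 on the faulty dial is 441 minutes.
True elapsed: 441 x 60/63 = 420 minutes = 7 hours.
True time: 1:00 + 7 hours = 8:00.

Final answer: 8:00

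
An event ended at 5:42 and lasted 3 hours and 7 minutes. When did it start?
Starting time: 5:42 = 342 total minutes past 12:00
Subtracting: 3 hours and 7 minutes = 187 minutes
342 - 187 = 155 minutes
= 2 hours and 35 minutes past 12:00 = 2:35

Final answer: 2:35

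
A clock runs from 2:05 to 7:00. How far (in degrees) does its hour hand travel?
The hour hand moves 0.5 degrees per minute.
Time elapsed: 7:00 - 2:05 = 295 minutes
Angular displacement: 295 x 0.5 = 147.5 degrees

Final answer: 147.5 degrees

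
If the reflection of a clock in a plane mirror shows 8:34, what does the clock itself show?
Reflection across the vertical (12-6) axis maps a hand at angle A degrees to (360 - A) degrees, which sends a reading of T minutes past 12:00 to (720 - T) minutes past 12:00.
Mirror reads 8:34 = 514 minutes past 12:00.
Actual time: (720 - 514) mod 720 = 206 minutes = 3:26.

Final answer: 3:26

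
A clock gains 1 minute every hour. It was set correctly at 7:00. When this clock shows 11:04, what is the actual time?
For every 60 true minutes, the faulty clock advances 61 minutes, so 1 faulty-clock minute corresponds to 60/61 true minutes.
From 7:00 to 11:04 on the faulty dial is 244 minutes.
True elapsed: 244 x 60/61 = 240 minutes = 4 hours.
True time: 7:00 + 4 hours = 11:00.

Final answer: 11:00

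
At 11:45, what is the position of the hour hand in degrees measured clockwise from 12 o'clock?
The hour hand moves 30 degrees per hour and 0.5 degrees per minute.
At 11:45: (11) x 30 + 45 x 0.5 = 330 + 22.5 = 352.5 degrees

Final answer: 352.5 degrees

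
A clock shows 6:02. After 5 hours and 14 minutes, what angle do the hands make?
First find the time 5 hours and 14 minutes after 6:02.
Total minutes: 6 x 60 + 2 + 5 x 60 + 14 = 676.
676 mod 720 = 676 minutes = 11:16.
Now compute the angle at 11:16:
Hour hand: 11 x 30 + 16 x 0.5 = 338 degrees
Minute hand: 16 x 6 = 96 degrees
Difference: |338 - 96| = 242 degrees
Smaller angle: 360 - 242 = 118 degrees

Final answer: 118 degrees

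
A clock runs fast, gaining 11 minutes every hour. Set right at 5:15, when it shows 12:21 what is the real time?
For every 60 true minutes, the faulty clock advances 71 minutes, so 1 faulty-clock minute corresponds to 60/71 true minutes.
From 5:15 to 12:21 on the faulty dial is 426 minutes.
True elapsed: 426 x 60/71 = 360 minutes = 6 hours.
True time: 5:15 + 6 hours = 11:15.

Final answer: 11:15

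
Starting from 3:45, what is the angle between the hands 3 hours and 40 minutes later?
First find the time 3 hours and 40 minutes after 3:45.
Total minutes: 3 x 60 + 45 + 3 x 60 + 40 = 445.
445 mod 720 = 445 minutes = 7:25.
Now compute the angle at 7:25:
Hour hand: 7 x 30 + 25 x 0.5 = 222.5 degrees
Minute hand: 25 x 6 = 150 degrees
Difference: |222.5 - 150| = 72.5 degrees
The angle is 72.5 degrees

Final answer: 72.5 degrees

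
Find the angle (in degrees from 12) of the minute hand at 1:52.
The minute hand moves 6 degrees per minute.
At 1:52: 52 x 6 = 312 degrees

Final answer: 312 degrees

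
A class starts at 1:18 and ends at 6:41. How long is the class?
From 1:18 to 6:41:
(6 x 60 + 41) - (1 x 60 + 18) = 401 - 78 = 323 minutes
= 5 hours and 23 minutes

Final answer: 5 hours and 23 minutes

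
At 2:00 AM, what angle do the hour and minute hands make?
Hour hand position: 2 x 30 + 0 x 0.5 = 60 degrees
Minute hand position: 0 x 6 = 0 degrees
Difference: |60 - 0| = 60 degrees
The angle between the hands is 60 degrees

Final answer: 60 degrees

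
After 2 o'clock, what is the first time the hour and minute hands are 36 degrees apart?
At t minutes past 2:00, the hour hand is at 30 x 2 + 0.5t degrees and the minute hand is at 6t degrees.
The smaller angle between them is 36 degrees when |30H - 5.5t| = 36 or |30H - 5.5t| = 324.
With H = 2, solve 30 x 2 - 5.5t = +/- target for each target:
  t = (30 x 2 - 36) / 5.5 = 4.36
  t = (30 x 2 + 36) / 5.5 = 17.45
  t = (30 x 2 - 324) / 5.5 = -48 (outside (0, 60))
  t = (30 x 2 + 324) / 5.5 = 69.82 (outside (0, 60))
Valid solutions in (0, 60): {4.36, 17.45} minutes.
The first occurrence is t = 4.36 minutes.
The hands form a 36-degree angle at 4.36 minutes past 2:00.

Final answer: 4.36 minutes past 2:00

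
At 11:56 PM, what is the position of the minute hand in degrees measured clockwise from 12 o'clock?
The minute hand moves 6 degrees per minute.
At 11:56: 56 x 6 = 336 degrees

Final answer: 336 degrees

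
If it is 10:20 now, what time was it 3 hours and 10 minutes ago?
Starting time: 10:20 = 620 total minutes past 12:00
Subtracting: 3 hours and 10 minutes = 190 minutes
620 - 190 = 430 minutes
= 7 hours and 10 minutes past 12:00 = 7:10

Final answer: 7:10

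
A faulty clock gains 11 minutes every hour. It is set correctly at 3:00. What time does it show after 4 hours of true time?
For every 60 true minutes, the faulty clock advances 60 + 11 = 71 minutes.
True elapsed: 4 hours = 240 minutes.
Faulty clock advances: 240 x 71/60 = 284 minutes (drift: 44 minutes ahead).
Shown time: 3:00 + 284 minutes = 7:44.

Final answer: 7:44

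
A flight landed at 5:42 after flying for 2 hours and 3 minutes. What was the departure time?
Starting time: 5:42 = 342 total minutes past 12:00
Subtracting: 2 hours and 3 minutes = 123 minutes
342 - 123 = 219 minutes
= 3 hours and 39 minutes past 12:00 = 3:39

Final answer: 3:39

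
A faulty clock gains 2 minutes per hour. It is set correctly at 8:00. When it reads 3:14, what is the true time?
For every 60 true minutes, the faulty clock advances 62 minutes, so 1 faulty-clock minute corresponds to 60/62 true minutes.
From 8:00 to 3:14 on the faulty dial is 434 minutes.
True elapsed: 434 x 60/62 = 420 minutes = 7 hours.
True time: 8:00 + 7 hours = 3:00.

Final answer: 3:00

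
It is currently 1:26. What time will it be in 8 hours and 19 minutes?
Starting time: 1:26
Adding 19 minutes to 26 minutes: 26 + 19 = 45 minutes
Adding 8 hours: 1 + 8 = 9
Final time: 9:45

Final answer: 9:45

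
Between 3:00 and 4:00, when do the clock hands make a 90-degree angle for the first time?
At t minutes past 3:00, the hour hand is at 30 x 3 + 0.5t degrees and the minute hand is at 6t degrees.
The smaller angle between them is 90 degrees when |30H - 5.5t| = 90 or |30H - 5.5t| = 270.
With H = 3, solve 30 x 3 - 5.5t = +/- target for each target:
  t = (30 x 3 - 90) / 5.5 = 0 (outside (0, 60))
  t = (30 x 3 + 90) / 5.5 = 32.73
  t = (30 x 3 - 270) / 5.5 = -32.73 (outside (0, 60))
  t = (30 x 3 + 270) / 5.5 = 65.45 (outside (0, 60))
Valid solutions in (0, 60): {32.73} minutes.
The first occurrence is t = 32.73 minutes.
The hands form a 90-degree angle at 32.73 minutes past 3:00.

Final answer: 32.73 minutes past 3:00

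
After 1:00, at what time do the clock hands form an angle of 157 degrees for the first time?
At t minutes past 1:00, the hour hand is at 30 x 1 + 0.5t degrees and the minute hand is at 6t degrees.
The smaller angle between them is 157 degrees when |30H - 5.5t| = 157 or |30H - 5.5t| = 203.
With H = 1, solve 30 x 1 - 5.5t = +/- target for each target:
  t = (30 x 1 - 157) / 5.5 = -23.09 (outside (0, 60))
  t = (30 x 1 + 157) / 5.5 = 34
  t = (30 x 1 - 203) / 5.5 = -31.45 (outside (0, 60))
  t = (30 x 1 + 203) / 5.5 = 42.36
Valid solutions in (0, 60): {34, 42.36} minutes.
The first occurrence is t = 34 minutes.
The hands form a 157-degree angle at 34 minutes past 1:00.

Final answer: 34 minutes past 1:00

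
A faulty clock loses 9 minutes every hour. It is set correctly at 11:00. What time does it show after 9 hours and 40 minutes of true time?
For every 60 true minutes, the faulty clock advances 60 - 9 = 51 minutes.
True elapsed: 9 hours and 40 minutes = 580 minutes.
Faulty clock advances: 580 x 51/60 = 493 minutes (drift: 87 minutes behind).
Shown time: 11:00 + 493 minutes = 7:13.

Final answer: 7:13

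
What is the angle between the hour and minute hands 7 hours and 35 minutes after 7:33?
First find the time 7 hours and 35 minutes after 7:33.
Total minutes: 7 x 60 + 33 + 7 x 60 + 35 = 908.
908 mod 720 = 188 minutes = 3:08.
Now compute the angle at 3:08:
Hour hand: 3 x 30 + 8 x 0.5 = 94 degrees
Minute hand: 8 x 6 = 48 degrees
Difference: |94 - 48| = 46 degrees
The angle is 46 degrees

Final answer: 46 degrees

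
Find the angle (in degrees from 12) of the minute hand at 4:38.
The minute hand moves 6 degrees per minute.
At 4:38: 38 x 6 = 228 degrees

Final answer: 228 degrees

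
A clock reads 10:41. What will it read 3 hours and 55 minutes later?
Starting time: 10:41
Adding 55 minutes to 41 minutes: 41 + 55 = 96 minutes = 1 hour and 36 minutes
Adding 3 hours: 10 + 3 + 1 (carry) = 14 - 12 = 2
Final time: 2:36

Final answer: 2:36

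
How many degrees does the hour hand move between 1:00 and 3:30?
The hour hand moves 0.5 degrees per minute.
Time elapsed: 3:30 - 1:00 = 150 minutes
Angular displacement: 150 x 0.5 = 75 degrees

Final answer: 75 degrees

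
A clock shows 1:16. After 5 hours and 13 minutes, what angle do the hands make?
First find the time 5 hours and 13 minutes after 1:16.
Total minutes: 1 x 60 + 16 + 5 x 60 + 13 = 389.
389 mod 720 = 389 minutes = 6:29.
Now compute the angle at 6:29:
Hour hand: 6 x 30 + 29 x 0.5 = 194.5 degrees
Minute hand: 29 x 6 = 174 degrees
Difference: |194.5 - 174| = 20.5 degrees
The angle is 20.5 degrees

Final answer: 20.5 degrees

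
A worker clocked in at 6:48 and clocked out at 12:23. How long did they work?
From 6:48 to 12:23:
(12 x 60 + 23) - (6 x 60 + 48) = 743 - 408 = 335 minutes
= 5 hours and 35 minutes

Final answer: 5 hours and 35 minutes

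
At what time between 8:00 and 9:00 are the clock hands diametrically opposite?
For hands to be 180 degrees apart: |30H - 5.5t| = 180
With H = 8: t = (30 x 8 + 180)/5.5 = 76.36 or t = (30 x 8 - 180)/5.5 = 10.91
First valid solution (0 < t < 60): t = 10.91 minutes
The hands are opposite at 10.91 minutes past 8:00.

Final answer: 10.91 minutes past 8:00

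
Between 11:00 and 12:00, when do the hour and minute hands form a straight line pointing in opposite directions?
For hands to be 180 degrees apart: |30H - 5.5t| = 180
With H = 11: t = (30 x 11 + 180)/5.5 = 92.73 or t = (30 x 11 - 180)/5.5 = 27.27
First valid solution (0 < t < 60): t = 27.27 minutes
The hands are opposite at 27.27 minutes past 11:00.

Final answer: 27.27 minutes past 11:00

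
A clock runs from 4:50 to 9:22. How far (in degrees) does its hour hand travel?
The hour hand moves 0.5 degrees per minute.
Time elapsed: 9:22 - 4:50 = 272 minutes
Angular displacement: 272 x 0.5 = 136 degrees

Final answer: 136 degrees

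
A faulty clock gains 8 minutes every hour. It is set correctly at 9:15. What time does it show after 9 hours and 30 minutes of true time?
For every 60 true minutes, the faulty clock advances 60 + 8 = 68 minutes.
True elapsed: 9 hours and 30 minutes = 570 minutes.
Faulty clock advances: 570 x 68/60 = 646 minutes (drift: 76 minutes ahead).
Shown time: 9:15 + 646 minutes = 8:01.

Final answer: 8:01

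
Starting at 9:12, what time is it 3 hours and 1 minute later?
Starting time: 9:12
Adding 1 minute to 12 minutes: 12 + 1 = 13 minutes
Adding 3 hours: 9 + 3 = 12
Final time: 12:13

Final answer: 12:13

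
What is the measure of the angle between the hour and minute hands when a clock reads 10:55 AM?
Hour hand position: 10 x 30 + 55 x 0.5 = 327.5 degrees
Minute hand position: 55 x 6 = 330 degrees
Difference: |327.5 - 330| = 2.5 degrees
The angle between the hands is 2.5 degrees

Final answer: 2.5 degrees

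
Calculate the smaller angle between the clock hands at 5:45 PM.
Hour hand position: 5 x 30 + 45 x 0.5 = 172.5 degrees
Minute hand position: 45 x 6 = 270 degrees
Difference: |172.5 - 270| = 97.5 degrees
The angle between the hands is 97.5 degrees

Final answer: 97.5 degrees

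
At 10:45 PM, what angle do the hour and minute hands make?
Hour hand position: 10 x 30 + 45 x 0.5 = 322.5 degrees
Minute hand position: 45 x 6 = 270 degrees
Difference: |322.5 - 270| = 52.5 degrees
The angle between the hands is 52.5 degrees

Final answer: 52.5 degrees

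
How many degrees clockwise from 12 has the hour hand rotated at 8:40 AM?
The hour hand moves 30 degrees per hour and 0.5 degrees per minute.
At 8:40: (8) x 30 + 40 x 0.5 = 240 + 20 = 260 degrees

Final answer: 260 degrees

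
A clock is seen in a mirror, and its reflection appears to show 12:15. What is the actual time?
Reflection across the vertical (12-6) axis maps a hand at angle A degrees to (360 - A) degrees, which sends a reading of T minutes past 12:00 to (720 - T) minutes past 12:00.
Mirror reads 12:15 = 15 minutes past 12:00.
Actual time: (720 - 15) mod 720 = 705 minutes = 11:45.

Final answer: 11:45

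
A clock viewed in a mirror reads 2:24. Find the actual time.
Reflection across the vertical (12-6) axis maps a hand at angle A degrees to (360 - A) degrees, which sends a reading of T minutes past 12:00 to (720 - T) minutes past 12:00.
Mirror reads 2:24 = 144 minutes past 12:00.
Actual time: (720 - 144) mod 720 = 576 minutes = 9:36.

Final answer: 9:36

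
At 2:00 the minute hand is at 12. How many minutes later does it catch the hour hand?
The minute hand gains 5.5 degrees per minute on the hour hand.
At 2:00, the hour hand is at 60 degrees and the minute hand is at 0 degrees.
The gap is 60 degrees. Time to close: 60/5.5 = 60 x 2/11 = 10.91 minutes.
The hands overlap at 10.91 minutes past 2:00.

Final answer: 10.91 minutes past 2:00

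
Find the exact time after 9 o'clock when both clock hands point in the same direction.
The minute hand gains 5.5 degrees per minute on the hour hand.
At 9:00, the hour hand is at 270 degrees and the minute hand is at 0 degrees.
The gap is 270 degrees. Time to close: 270/5.5 = 60 x 9/11 = 49.09 minutes.
The hands overlap at 49.09 minutes past 9:00.

Final answer: 49.09 minutes past 9:00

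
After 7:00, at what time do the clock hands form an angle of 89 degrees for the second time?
At t minutes past 7:00, the hour hand is at 30 x 7 + 0.5t degrees and the minute hand is at 6t degrees.
The smaller angle between them is 89 degrees when |30H - 5.5t| = 89 or |30H - 5.5t| = 271.
With H = 7, solve 30 x 7 - 5.5t = +/- target for each target:
  t = (30 x 7 - 89) / 5.5 = 22
  t = (30 x 7 + 89) / 5.5 = 54.36
  t = (30 x 7 - 271) / 5.5 = -11.09 (outside (0, 60))
  t = (30 x 7 + 271) / 5.5 = 87.45 (outside (0, 60))
Valid solutions in (0, 60): {22, 54.36} minutes.
The second occurrence is t = 54.36 minutes.
The hands form a 89-degree angle at 54.36 minutes past 7:00.

Final answer: 54.36 minutes past 7:00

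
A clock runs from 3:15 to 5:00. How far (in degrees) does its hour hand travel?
The hour hand moves 0.5 degrees per minute.
Time elapsed: 5:00 - 3:15 = 105 minutes
Angular displacement: 105 x 0.5 = 52.5 degrees

Final answer: 52.5 degrees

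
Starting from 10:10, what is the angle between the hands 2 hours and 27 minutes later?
First find the time 2 hours and 27 minutes after 10:10.
Total minutes: 10 x 60 + 10 + 2 x 60 + 27 = 757.
757 mod 720 = 37 minutes = 12:37.
Now compute the angle at 12:37:
Hour hand: 0 x 30 + 37 x 0.5 = 18.5 degrees
Minute hand: 37 x 6 = 222 degrees
Difference: |18.5 - 222| = 203.5 degrees
Smaller angle: 360 - 203.5 = 156.5 degrees

Final answer: 156.5 degrees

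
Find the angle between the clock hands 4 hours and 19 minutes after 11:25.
First find the time 4 hours and 19 minutes after 11:25.
Total minutes: 11 x 60 + 25 + 4 x 60 + 19 = 944.
944 mod 720 = 224 minutes = 3:44.
Now compute the angle at 3:44:
Hour hand: 3 x 30 + 44 x 0.5 = 112 degrees
Minute hand: 44 x 6 = 264 degrees
Difference: |112 - 264| = 152 degrees
The angle is 152 degrees

Final answer: 152 degrees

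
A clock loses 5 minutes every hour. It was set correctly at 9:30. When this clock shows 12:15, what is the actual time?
For every 60 true minutes, the faulty clock advances 55 minutes, so 1 faulty-clock minute corresponds to 60/55 true minutes.
From 9:30 to 12:15 on the faulty dial is 165 minutes.
True elapsed: 165 x 60/55 = 180 minutes = 3 hours.
True time: 9:30 + 3 hours = 12:30.

Final answer: 12:30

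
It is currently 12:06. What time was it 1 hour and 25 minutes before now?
Starting time: 12:06 = 6 total minutes past 12:00
Subtracting: 1 hour and 25 minutes = 85 minutes
6 - 85 = -79 (negative, add 12 hours = 720) = 641 minutes
= 10 hours and 41 minutes past 12:00 = 10:41

Final answer: 10:41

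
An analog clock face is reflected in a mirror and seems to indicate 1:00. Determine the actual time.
Reflection across the vertical (12-6) axis maps a hand at angle A degrees to (360 - A) degrees, which sends a reading of T minutes past 12:00 to (720 - T) minutes past 12:00.
Mirror reads 1:00 = 60 minutes past 12:00.
Actual time: (720 - 60) mod 720 = 660 minutes = 11:00.

Final answer: 11:00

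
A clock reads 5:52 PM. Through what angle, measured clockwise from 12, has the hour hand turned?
The hour hand moves 30 degrees per hour and 0.5 degrees per minute.
At 5:52: (5) x 30 + 52 x 0.5 = 150 + 26 = 176 degrees

Final answer: 176 degrees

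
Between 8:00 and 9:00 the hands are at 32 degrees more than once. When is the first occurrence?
At t minutes past 8:00, the hour hand is at 30 x 8 + 0.5t degrees and the minute hand is at 6t degrees.
The smaller angle between them is 32 degrees when |30H - 5.5t| = 32 or |30H - 5.5t| = 328.
With H = 8, solve 30 x 8 - 5.5t = +/- target for each target:
  t = (30 x 8 - 32) / 5.5 = 37.82
  t = (30 x 8 + 32) / 5.5 = 49.45
  t = (30 x 8 - 328) / 5.5 = -16 (outside (0, 60))
  t = (30 x 8 + 328) / 5.5 = 103.27 (outside (0, 60))
Valid solutions in (0, 60): {37.82, 49.45} minutes.
The first occurrence is t = 37.82 minutes.
The hands form a 32-degree angle at 37.82 minutes past 8:00.

Final answer: 37.82 minutes past 8:00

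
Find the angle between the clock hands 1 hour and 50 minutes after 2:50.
First find the time 1 hour and 50 minutes after 2:50.
Total minutes: 2 x 60 + 50 + 1 x 60 + 50 = 280.
280 mod 720 = 280 minutes = 4:40.
Now compute the angle at 4:40:
Hour hand: 4 x 30 + 40 x 0.5 = 140 degrees
Minute hand: 40 x 6 = 240 degrees
Difference: |140 - 240| = 100 degrees
The angle is 100 degrees

Final answer: 100 degrees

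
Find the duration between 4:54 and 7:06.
From 4:54 to 7:06:
(7 x 60 + 6) - (4 x 60 + 54) = 426 - 294 = 132 minutes
= 2 hours and 12 minutes

Final answer: 2 hours and 12 minutes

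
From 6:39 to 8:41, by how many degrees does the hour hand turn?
The hour hand moves 0.5 degrees per minute.
Time elapsed: 8:41 - 6:39 = 122 minutes
Angular displacement: 122 x 0.5 = 61 degrees

Final answer: 61 degrees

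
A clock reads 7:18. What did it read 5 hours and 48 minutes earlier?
Starting time: 7:18 = 438 total minutes past 12:00
Subtracting: 5 hours and 48 minutes = 348 minutes
438 - 348 = 90 minutes
= 1 hour and 30 minutes past 12:00 = 1:30

Final answer: 1:30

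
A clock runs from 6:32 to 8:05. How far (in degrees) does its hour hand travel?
The hour hand moves 0.5 degrees per minute.
Time elapsed: 8:05 - 6:32 = 93 minutes
Angular displacement: 93 x 0.5 = 46.5 degrees

Final answer: 46.5 degrees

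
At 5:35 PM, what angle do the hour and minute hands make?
Hour hand position: 5 x 30 + 35 x 0.5 = 167.5 degrees
Minute hand position: 35 x 6 = 210 degrees
Difference: |167.5 - 210| = 42.5 degrees
The angle between the hands is 42.5 degrees

Final answer: 42.5 degrees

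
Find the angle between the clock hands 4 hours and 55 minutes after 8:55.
First find the time 4 hours and 55 minutes after 8:55.
Total minutes: 8 x 60 + 55 + 4 x 60 + 55 = 830.
830 mod 720 = 110 minutes = 1:50.
Now compute the angle at 1:50:
Hour hand: 1 x 30 + 50 x 0.5 = 55 degrees
Minute hand: 50 x 6 = 300 degrees
Difference: |55 - 300| = 245 degrees
Smaller angle: 360 - 245 = 115 degrees

Final answer: 115 degrees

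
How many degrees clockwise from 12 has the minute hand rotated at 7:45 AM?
The minute hand moves 6 degrees per minute.
At 7:45: 45 x 6 = 270 degrees

Final answer: 270 degrees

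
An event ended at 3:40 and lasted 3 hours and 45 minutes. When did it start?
Starting time: 3:40 = 220 total minutes past 12:00
Subtracting: 3 hours and 45 minutes = 225 minutes
220 - 225 = -5 (negative, add 12 hours = 720) = 715 minutes
= 11 hours and 55 minutes past 12:00 = 11:55

Final answer: 11:55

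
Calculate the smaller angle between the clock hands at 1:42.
Hour hand position: 1 x 30 + 42 x 0.5 = 51 degrees
Minute hand position: 42 x 6 = 252 degrees
Difference: |51 - 252| = 201 degrees
Since 201 > 180, the smaller angle is 360 - 201 = 159 degrees

Final answer: 159 degrees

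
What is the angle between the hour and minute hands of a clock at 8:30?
Hour hand position: 8 x 30 + 30 x 0.5 = 255 degrees
Minute hand position: 30 x 6 = 180 degrees
Difference: |255 - 180| = 75 degrees
The angle between the hands is 75 degrees

Final answer: 75 degrees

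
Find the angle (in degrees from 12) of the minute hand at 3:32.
The minute hand moves 6 degrees per minute.
At 3:32: 32 x 6 = 192 degrees

Final answer: 192 degrees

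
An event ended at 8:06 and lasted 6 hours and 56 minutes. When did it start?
Starting time: 8:06 = 486 total minutes past 12:00
Subtracting: 6 hours and 56 minutes = 416 minutes
486 - 416 = 70 minutes
= 1 hour and 10 minutes past 12:00 = 1:10

Final answer: 1:10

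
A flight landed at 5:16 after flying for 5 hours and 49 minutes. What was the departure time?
Starting time: 5:16 = 316 total minutes past 12:00
Subtracting: 5 hours and 49 minutes = 349 minutes
316 - 349 = -33 (negative, add 12 hours = 720) = 687 minutes
= 11 hours and 27 minutes past 12:00 = 11:27

Final answer: 11:27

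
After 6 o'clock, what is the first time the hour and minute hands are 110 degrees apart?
At t minutes past 6:00, the hour hand is at 30 x 6 + 0.5t degrees and the minute hand is at 6t degrees.
The smaller angle between them is 110 degrees when |30H - 5.5t| = 110 or |30H - 5.5t| = 250.
With H = 6, solve 30 x 6 - 5.5t = +/- target for each target:
  t = (30 x 6 - 110) / 5.5 = 12.73
  t = (30 x 6 + 110) / 5.5 = 52.73
  t = (30 x 6 - 250) / 5.5 = -12.73 (outside (0, 60))
  t = (30 x 6 + 250) / 5.5 = 78.18 (outside (0, 60))
Valid solutions in (0, 60): {12.73, 52.73} minutes.
The first occurrence is t = 12.73 minutes.
The hands form a 110-degree angle at 12.73 minutes past 6:00.

Final answer: 12.73 minutes past 6:00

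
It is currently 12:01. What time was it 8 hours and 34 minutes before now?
Starting time: 12:01 = 1 total minutes past 12:00
Subtracting: 8 hours and 34 minutes = 514 minutes
1 - 514 = -513 (negative, add 12 hours = 720) = 207 minutes
= 3 hours and 27 minutes past 12:00 = 3:27

Final answer: 3:27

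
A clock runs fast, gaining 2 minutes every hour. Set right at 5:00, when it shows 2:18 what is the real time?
For every 60 true minutes, the faulty clock advances 62 minutes, so 1 faulty-clock minute corresponds to 60/62 true minutes.
From 5:00 to 2:18 on the faulty dial is 558 minutes.
True elapsed: 558 x 60/62 = 540 minutes = 9 hours.
True time: 5:00 + 9 hours = 2:00.

Final answer: 2:00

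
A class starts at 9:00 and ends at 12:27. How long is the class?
From 9:00 to 12:27:
(12 x 60 + 27) - (9 x 60 + 0) = 747 - 540 = 207 minutes
= 3 hours and 27 minutes

Final answer: 3 hours and 27 minutes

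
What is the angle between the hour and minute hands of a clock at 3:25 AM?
Hour hand position: 3 x 30 + 25 x 0.5 = 102.5 degrees
Minute hand position: 25 x 6 = 150 degrees
Difference: |102.5 - 150| = 47.5 degrees
The angle between the hands is 47.5 degrees

Final answer: 47.5 degrees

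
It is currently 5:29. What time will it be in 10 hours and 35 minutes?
Starting time: 5:29
Adding 35 minutes to 29 minutes: 29 + 35 = 64 minutes = 1 hour and 4 minutes
Adding 10 hours: 5 + 10 + 1 (carry) = 16 - 12 = 4
Final time: 4:04

Final answer: 4:04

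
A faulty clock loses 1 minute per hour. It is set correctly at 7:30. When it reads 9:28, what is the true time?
For every 60 true minutes, the faulty clock advances 59 minutes, so 1 faulty-clock minute corresponds to 60/59 true minutes.
From 7:30 to 9:28 on the faulty dial is 118 minutes.
True elapsed: 118 x 60/59 = 120 minutes = 2 hours.
True time: 7:30 + 2 hours = 9:30.

Final answer: 9:30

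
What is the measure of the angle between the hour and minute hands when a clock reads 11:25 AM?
Hour hand position: 11 x 30 + 25 x 0.5 = 342.5 degrees
Minute hand position: 25 x 6 = 150 degrees
Difference: |342.5 - 150| = 192.5 degrees
Since 192.5 > 180, the smaller angle is 360 - 192.5 = 167.5 degrees

Final answer: 167.5 degrees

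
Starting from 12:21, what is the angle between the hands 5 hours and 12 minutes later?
First find the time 5 hours and 12 minutes after 12:21.
Total minutes: 12 x 60 + 21 + 5 x 60 + 12 = 1053.
1053 mod 720 = 333 minutes = 5:33.
Now compute the angle at 5:33:
Hour hand: 5 x 30 + 33 x 0.5 = 166.5 degrees
Minute hand: 33 x 6 = 198 degrees
Difference: |166.5 - 198| = 31.5 degrees
The angle is 31.5 degrees

Final answer: 31.5 degrees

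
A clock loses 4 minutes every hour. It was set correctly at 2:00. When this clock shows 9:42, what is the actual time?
For every 60 true minutes, the faulty clock advances 56 minutes, so 1 faulty-clock minute corresponds to 60/56 true minutes.
From 2:00 to 9:42 on the faulty dial is 462 minutes.
True elapsed: 462 x 60/56 = 495 minutes = 8 hours and 15 minutes.
True time: 2:00 + 8 hours and 15 minutes = 10:15.

Final answer: 10:15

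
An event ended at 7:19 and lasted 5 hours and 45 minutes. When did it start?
Starting time: 7:19 = 439 total minutes past 12:00
Subtracting: 5 hours and 45 minutes = 345 minutes
439 - 345 = 94 minutes
= 1 hour and 34 minutes past 12:00 = 1:34

Final answer: 1:34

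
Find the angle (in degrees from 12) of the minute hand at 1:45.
The minute hand moves 6 degrees per minute.
At 1:45: 45 x 6 = 270 degrees

Final answer: 270 degrees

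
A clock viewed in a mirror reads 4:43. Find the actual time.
Reflection across the vertical (12-6) axis maps a hand at angle A degrees to (360 - A) degrees, which sends a reading of T minutes past 12:00 to (720 - T) minutes past 12:00.
Mirror reads 4:43 = 283 minutes past 12:00.
Actual time: (720 - 283) mod 720 = 437 minutes = 7:17.

Final answer: 7:17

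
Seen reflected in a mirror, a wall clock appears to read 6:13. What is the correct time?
Reflection across the vertical (12-6) axis maps a hand at angle A degrees to (360 - A) degrees, which sends a reading of T minutes past 12:00 to (720 - T) minutes past 12:00.
Mirror reads 6:13 = 373 minutes past 12:00.
Actual time: (720 - 373) mod 720 = 347 minutes = 5:47.

Final answer: 5:47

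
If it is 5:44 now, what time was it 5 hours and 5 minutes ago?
Starting time: 5:44 = 344 total minutes past 12:00
Subtracting: 5 hours and 5 minutes = 305 minutes
344 - 305 = 39 minutes
= 39 minutes past 12:00 = 12:39

Final answer: 12:39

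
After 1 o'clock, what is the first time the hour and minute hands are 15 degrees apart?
At t minutes past 1:00, the hour hand is at 30 x 1 + 0.5t degrees and the minute hand is at 6t degrees.
The smaller angle between them is 15 degrees when |30H - 5.5t| = 15 or |30H - 5.5t| = 345.
With H = 1, solve 30 x 1 - 5.5t = +/- target for each target:
  t = (30 x 1 - 15) / 5.5 = 2.73
  t = (30 x 1 + 15) / 5.5 = 8.18
  t = (30 x 1 - 345) / 5.5 = -57.27 (outside (0, 60))
  t = (30 x 1 + 345) / 5.5 = 68.18 (outside (0, 60))
Valid solutions in (0, 60): {2.73, 8.18} minutes.
The first occurrence is t = 2.73 minutes.
The hands form a 15-degree angle at 2.73 minutes past 1:00.

Final answer: 2.73 minutes past 1:00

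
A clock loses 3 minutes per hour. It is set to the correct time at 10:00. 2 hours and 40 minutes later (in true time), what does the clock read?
For every 60 true minutes, the faulty clock advances 60 - 3 = 57 minutes.
True elapsed: 2 hours and 40 minutes = 160 minutes.
Faulty clock advances: 160 x 57/60 = 152 minutes (drift: 8 minutes behind).
Shown time: 10:00 + 152 minutes = 12:32.

Final answer: 12:32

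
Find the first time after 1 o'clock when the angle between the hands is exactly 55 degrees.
At t minutes past 1:00, the hour hand is at 30 x 1 + 0.5t degrees and the minute hand is at 6t degrees.
The smaller angle between them is 55 degrees when |30H - 5.5t| = 55 or |30H - 5.5t| = 305.
With H = 1, solve 30 x 1 - 5.5t = +/- target for each target:
  t = (30 x 1 - 55) / 5.5 = -4.55 (outside (0, 60))
  t = (30 x 1 + 55) / 5.5 = 15.45
  t = (30 x 1 - 305) / 5.5 = -50 (outside (0, 60))
  t = (30 x 1 + 305) / 5.5 = 60.91 (outside (0, 60))
Valid solutions in (0, 60): {15.45} minutes.
The first occurrence is t = 15.45 minutes.
The hands form a 55-degree angle at 15.45 minutes past 1:00.

Final answer: 15.45 minutes past 1:00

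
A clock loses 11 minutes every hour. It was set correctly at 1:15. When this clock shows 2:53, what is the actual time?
For every 60 true minutes, the faulty clock advances 49 minutes, so 1 faulty-clock minute corresponds to 60/49 true minutes.
From 1:15 to 2:53 on the faulty dial is 98 minutes.
True elapsed: 98 x 60/49 = 120 minutes = 2 hours.
True time: 1:15 + 2 hours = 3:15.

Final answer: 3:15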